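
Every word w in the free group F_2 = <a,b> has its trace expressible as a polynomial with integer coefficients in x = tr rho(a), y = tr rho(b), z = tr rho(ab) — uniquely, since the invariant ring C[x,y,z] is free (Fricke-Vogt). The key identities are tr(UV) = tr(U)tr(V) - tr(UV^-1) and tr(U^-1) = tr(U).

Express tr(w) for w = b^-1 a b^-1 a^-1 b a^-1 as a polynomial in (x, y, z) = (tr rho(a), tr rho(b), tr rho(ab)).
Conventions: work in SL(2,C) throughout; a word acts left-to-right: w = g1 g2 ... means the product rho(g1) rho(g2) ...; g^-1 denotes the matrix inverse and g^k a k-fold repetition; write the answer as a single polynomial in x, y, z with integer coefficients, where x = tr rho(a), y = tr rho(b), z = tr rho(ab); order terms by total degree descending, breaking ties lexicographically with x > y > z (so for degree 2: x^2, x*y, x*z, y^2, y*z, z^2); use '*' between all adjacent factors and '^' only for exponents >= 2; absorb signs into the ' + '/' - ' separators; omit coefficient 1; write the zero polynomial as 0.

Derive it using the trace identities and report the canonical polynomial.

tr(a^-1) = tr(a) = x
and tr(a^2 b) = tr(a) tr(b a) - tr(b) = x*z - y
next, tr(a^2) = tr(a) tr(a) - tr(1) = x^2 - 2
and tr(b a^2 b) = tr(b) tr(a^2 b) - tr(a^2) = x*y*z - x^2 - y^2 + 2
next, tr(b a b a) = tr(a b) tr(a b) - tr(1)   [split at repeated a] = z^2 - 2
tr(b a b) = tr(b) tr(a b) - tr(a) = y*z - x
and tr(b a^2 b a) = tr(a) tr(b a b a) - tr(b a b) = x*z^2 - y*z - x
tr(a b a^-1 b a) = tr(b a^2 b) tr(a) - tr(b a^2 b a) = x^2*y*z - x^3 - x*y^2 - x*z^2 + y*z + 3*x
and tr(b a b a b) = tr(b) tr(a b a b) - tr(a b a) = y*z^2 - x*z - y
tr(b a b a b a) = tr(b a b a) tr(b a) - tr(a b)   [split at repeated b] = z^3 - 3*z
tr(a b a^-1 b a b) = tr(b a b a b) tr(a) - tr(b a b a b a) = x*y*z^2 - x^2*z - z^3 - x*y + 3*z
and tr(b^-1 a b a^-1 b a) = tr(a b a^-1 b a) tr(b) - tr(a b a^-1 b a b) = x^2*y^2*z - x^3*y - x*y^3 - 2*x*y*z^2 + x^2*z + y^2*z + z^3 + 4*x*y - 3*z
and tr(a^-1 b a^-1 b^-1 a b) = tr(b^-1 a b a^-1 b) tr(a) - tr(b^-1 a b a^-1 b a) = -x^2*y^2*z + x^3*y + x*y^3 + 2*x*y*z^2 - x^2*z - y^2*z - z^3 - 3*x*y + 3*z
and tr(b^-1 a b^-1 a^-1 b a^-1) = tr(a^-1 b a^-1 b^-1 a) tr(b) - tr(a^-1 b a^-1 b^-1 a b) = x^2*y^2*z - x^3*y - x*y^3 - 2*x*y*z^2 + x^2*z + y^2*z + z^3 + 4*x*y - 3*z

x^2*y^2*z - x^3*y - x*y^3 - 2*x*y*z^2 + x^2*z + y^2*z + z^3 + 4*x*y - 3*z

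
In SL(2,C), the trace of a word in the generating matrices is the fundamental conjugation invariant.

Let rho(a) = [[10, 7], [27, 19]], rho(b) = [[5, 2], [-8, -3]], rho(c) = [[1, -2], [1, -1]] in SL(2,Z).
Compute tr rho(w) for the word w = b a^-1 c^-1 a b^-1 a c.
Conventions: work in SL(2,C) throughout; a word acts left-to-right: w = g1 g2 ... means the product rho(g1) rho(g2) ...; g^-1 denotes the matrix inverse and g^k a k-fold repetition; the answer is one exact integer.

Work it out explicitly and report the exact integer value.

rho(b) = [[5, 2], [-8, -3]]
... * rho(a^-1) = [[19, -7], [-27, 10]]  ->  [[41, -15], [-71, 26]]
... * rho(c^-1) = [[-1, 2], [-1, 1]]  ->  [[-26, 67], [45, -116]]
... * rho(a) = [[10, 7], [27, 19]]  ->  [[1549, 1091], [-2682, -1889]]
... * rho(b^-1) = [[-3, -2], [8, 5]]  ->  [[4081, 2357], [-7066, -4081]]
... * rho(a) = [[10, 7], [27, 19]]  ->  [[104449, 73350], [-180847, -127001]]
... * rho(c) = [[1, -2], [1, -1]]  ->  [[177799, -282248], [-307848, 488695]]
tr = 177799 + 488695 = 666494

666494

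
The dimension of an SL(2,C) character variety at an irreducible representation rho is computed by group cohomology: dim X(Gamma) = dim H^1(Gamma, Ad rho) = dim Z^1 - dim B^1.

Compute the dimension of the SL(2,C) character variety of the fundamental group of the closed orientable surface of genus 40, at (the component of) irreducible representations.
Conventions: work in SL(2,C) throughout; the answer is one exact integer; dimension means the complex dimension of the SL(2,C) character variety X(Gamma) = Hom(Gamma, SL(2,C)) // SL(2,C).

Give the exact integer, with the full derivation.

pi_1 of the closed genus-40 surface has 80 generators bound by the single product-of-commutators relator.
A cocycle assigns one sl_2 vector per generator subject to the relator condition d_2(z) = 0: dim of the unconstrained space is 3*2g = 240.
d_2 is surjective at irreducible rho (its cokernel H^2 is dual to H^0 = 0), so dim Z^1 = 240 - 3 = 237.
dim B^1 = 3 (coboundaries, injective at irreducible rho).
dim X = dim H^1 = 237 - 3 = 234.

234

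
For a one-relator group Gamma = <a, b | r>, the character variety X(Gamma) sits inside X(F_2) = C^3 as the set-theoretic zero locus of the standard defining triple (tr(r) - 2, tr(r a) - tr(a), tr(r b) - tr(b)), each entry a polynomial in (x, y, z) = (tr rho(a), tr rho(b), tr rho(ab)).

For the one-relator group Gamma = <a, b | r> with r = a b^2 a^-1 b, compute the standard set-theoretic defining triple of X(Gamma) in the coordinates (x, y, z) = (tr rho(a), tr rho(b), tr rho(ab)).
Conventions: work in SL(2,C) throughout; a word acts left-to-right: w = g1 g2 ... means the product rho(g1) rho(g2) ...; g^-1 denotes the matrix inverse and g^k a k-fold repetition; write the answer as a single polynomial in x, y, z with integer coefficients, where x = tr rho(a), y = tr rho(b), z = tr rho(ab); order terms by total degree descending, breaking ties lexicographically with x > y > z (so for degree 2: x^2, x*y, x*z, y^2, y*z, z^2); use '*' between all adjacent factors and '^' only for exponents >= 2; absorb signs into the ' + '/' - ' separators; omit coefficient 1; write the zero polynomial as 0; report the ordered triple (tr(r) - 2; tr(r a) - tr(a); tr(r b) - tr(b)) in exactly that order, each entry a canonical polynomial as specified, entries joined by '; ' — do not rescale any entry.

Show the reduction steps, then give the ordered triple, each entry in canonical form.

tr(b a b) = tr(b) * tr(a b) - tr(a)  (reduce the b square) = y*z - x
so tr(b a b^2) = tr(b) * tr(b a b) - tr(b a)  (reduce the b square) = y^2*z - x*y - z
so tr(a b a b) = tr(b a) * tr(b a) - tr(1)  (split on b) = z^2 - 2
so tr(a b a) = tr(a) * tr(b a) - tr(b)  (reduce the a square) = x*z - y
tr(b a b^2 a) = tr(b) * tr(a b a b) - tr(a b a)  (reduce the b square) = y*z^2 - x*z - y
tr(a b^2 a^-1 b) = tr(b a b^2) * tr(a) - tr(b a b^2 a)  (eliminate a^-1) = x*y^2*z - x^2*y - y*z^2 + y
reduce: tr(a^2) = tr(a) * tr(a) - tr(1)  (reduce the a square) = x^2 - 2
tr(a^2 b^2) = tr(b) * tr(a^2 b) - tr(a^2)  (reduce the b square) = x*y*z - x^2 - y^2 + 2
tr(b a^2 b^2) = tr(b) * tr(a^2 b^2) - tr(a^2 b)  (reduce the b square) = x*y^2*z - x^2*y - y^3 - x*z + 3*y
tr(a b a^2 b) = tr(a) * tr(b a b a) - tr(b a b)  (reduce the a square) = x*z^2 - y*z - x
tr(a b a^2) = tr(a) * tr(a b a) - tr(a b)  (reduce the a square) = x^2*z - x*y - z
so tr(b a^2 b^2 a) = tr(b) * tr(a b a^2 b) - tr(a b a^2)  (reduce the b square) = x*y*z^2 - x^2*z - y^2*z + z
tr(a b^2 a^-1 b a) = tr(b a^2 b^2) * tr(a) - tr(b a^2 b^2 a)  (eliminate a^-1) = x^2*y^2*z - x^3*y - x*y^3 - x*y*z^2 + y^2*z + 3*x*y - z
tr(b^2 a b^2) = tr(b) * tr(b^2 a b) - tr(b^2 a) = y^3*z - x*y^2 - 2*y*z + x
reduce: tr(b^2 a b^2 a) = tr(b) * tr(a b^2 a b) - tr(a b^2 a) = y^2*z^2 - 2*x*y*z + x^2 - 2
tr(a b^2 a^-1 b^2) = tr(b^2 a b^2) * tr(a) - tr(b^2 a b^2 a) = x*y^3*z - x^2*y^2 - y^2*z^2 + 2
assemble the triple (tr(r) - 2; tr(r a) - x; tr(r b) - y)

x*y^2*z - x^2*y - y*z^2 + y - 2; x^2*y^2*z - x^3*y - x*y^3 - x*y*z^2 + y^2*z + 3*x*y - x - z; x*y^3*z - x^2*y^2 - y^2*z^2 - y + 2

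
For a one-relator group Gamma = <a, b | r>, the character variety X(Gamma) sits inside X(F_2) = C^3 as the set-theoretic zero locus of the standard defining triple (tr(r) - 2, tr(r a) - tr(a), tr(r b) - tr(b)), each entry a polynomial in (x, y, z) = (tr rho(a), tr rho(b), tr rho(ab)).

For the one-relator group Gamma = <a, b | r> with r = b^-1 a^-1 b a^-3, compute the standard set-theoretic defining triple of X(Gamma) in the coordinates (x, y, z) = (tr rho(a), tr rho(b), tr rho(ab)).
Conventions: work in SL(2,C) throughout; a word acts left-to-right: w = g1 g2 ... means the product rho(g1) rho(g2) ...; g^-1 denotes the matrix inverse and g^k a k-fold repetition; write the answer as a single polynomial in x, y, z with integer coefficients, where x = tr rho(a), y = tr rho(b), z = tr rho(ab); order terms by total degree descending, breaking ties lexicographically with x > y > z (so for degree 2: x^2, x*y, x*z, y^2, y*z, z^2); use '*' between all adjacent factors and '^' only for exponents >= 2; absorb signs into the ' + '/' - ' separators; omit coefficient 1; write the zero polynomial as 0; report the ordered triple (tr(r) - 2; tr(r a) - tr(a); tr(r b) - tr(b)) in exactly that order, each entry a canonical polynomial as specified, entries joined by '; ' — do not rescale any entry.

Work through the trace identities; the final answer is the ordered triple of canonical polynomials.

and tr(a^-1 b) = tr(b) tr(a) - tr(b a) = x*y - z
and tr(a^-1 b a^-1) = tr(a^-1 b) tr(a) - tr(a^-1 b a) = x^2*y - x*z - y
and tr(b^2) = tr(b) tr(b) - tr(1) = y^2 - 2
tr(b^2 a) = tr(b) tr(a b) - tr(a) = y*z - x
tr(b a^-1 b) = tr(b^2) tr(a) - tr(b^2 a) = x*y^2 - y*z - x
tr(b a b a) = tr(a b) tr(a b) - tr(1)   [split at repeated a] = z^2 - 2
next, tr(b a^-1 b a) = tr(b a b) tr(a) - tr(b a b a) = x*y*z - x^2 - z^2 + 2
and tr(a^-1 b a^-1 b) = tr(b a^-1 b) tr(a) - tr(b a^-1 b a) = x^2*y^2 - 2*x*y*z + z^2 - 2
tr(b^-1 a^-1 b a^-1) = tr(a^-1 b a^-1) tr(b) - tr(a^-1 b a^-1 b) = x*y*z - y^2 - z^2 + 2
tr(a^-2 b^-1 a^-1 b) = tr(b^-1 a^-1 b a^-1) tr(a) - tr(b^-1 a^-1 b) = x^2*y*z - x*y^2 - x*z^2 + x
tr(b^-1 a^-1 b a^-3) = tr(a^-2 b^-1 a^-1 b) tr(a) - tr(a^-2 b^-1 a^-1 b a) = x^3*y*z - x^2*y^2 - x^2*z^2 - x*y*z + x^2 + y^2 + z^2 - 2
tr(a^-1 b a^-2) = tr(b a^-2) tr(a) - tr(b a^-1) = x^3*y - x^2*z - 2*x*y + z
next, tr(a^-1 b a^-3) = tr(a^-1 b a^-2) tr(a) - tr(a^-1 b a^-1) = x^4*y - x^3*z - 3*x^2*y + 2*x*z + y
assemble the triple (tr(r) - 2; tr(r a) - x; tr(r b) - y)

x^3*y*z - x^2*y^2 - x^2*z^2 - x*y*z + x^2 + y^2 + z^2 - 4; x^2*y*z - x*y^2 - x*z^2; x^4*y - x^3*z - 3*x^2*y + 2*x*z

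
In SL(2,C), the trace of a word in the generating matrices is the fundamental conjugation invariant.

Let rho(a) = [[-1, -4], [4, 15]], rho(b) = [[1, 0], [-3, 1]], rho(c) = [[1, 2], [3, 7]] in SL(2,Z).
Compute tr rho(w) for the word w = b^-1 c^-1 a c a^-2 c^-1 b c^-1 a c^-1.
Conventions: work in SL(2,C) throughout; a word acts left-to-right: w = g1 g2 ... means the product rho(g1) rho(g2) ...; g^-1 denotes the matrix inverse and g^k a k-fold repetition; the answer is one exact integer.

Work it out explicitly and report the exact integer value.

rho(b^-1) = [[1, 0], [3, 1]]
... * rho(c^-1) = [[7, -2], [-3, 1]]  ->  [[7, -2], [18, -5]]
... * rho(a) = [[-1, -4], [4, 15]]  ->  [[-15, -58], [-38, -147]]
... * rho(c) = [[1, 2], [3, 7]]  ->  [[-189, -436], [-479, -1105]]
... * rho(a^-1) = [[15, 4], [-4, -1]]  ->  [[-1091, -320], [-2765, -811]]
... * rho(a^-1) = [[15, 4], [-4, -1]]  ->  [[-15085, -4044], [-38231, -10249]]
... * rho(c^-1) = [[7, -2], [-3, 1]]  ->  [[-93463, 26126], [-236870, 66213]]
... * rho(b) = [[1, 0], [-3, 1]]  ->  [[-171841, 26126], [-435509, 66213]]
... * rho(c^-1) = [[7, -2], [-3, 1]]  ->  [[-1281265, 369808], [-3247202, 937231]]
... * rho(a) = [[-1, -4], [4, 15]]  ->  [[2760497, 10672180], [6996126, 27047273]]
... * rho(c^-1) = [[7, -2], [-3, 1]]  ->  [[-12693061, 5151186], [-32168937, 13055021]]
tr = -12693061 + 13055021 = 361960

361960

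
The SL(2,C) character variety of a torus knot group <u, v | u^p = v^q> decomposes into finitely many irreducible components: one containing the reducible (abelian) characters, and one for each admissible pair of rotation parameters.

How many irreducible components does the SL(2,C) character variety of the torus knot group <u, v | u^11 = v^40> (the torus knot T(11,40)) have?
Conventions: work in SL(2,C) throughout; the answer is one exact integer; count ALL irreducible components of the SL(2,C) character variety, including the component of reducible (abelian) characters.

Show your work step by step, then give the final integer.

Gamma = < u, v | u^11 = v^40 > (torus knot T(11,40)); the central element u^11 = v^40 acts as +I or -I in any irreducible SL(2,C) representation.
On an irreducible component, tr(u) is locked at 2*cos(pi*alpha/11) for some alpha in 1..10, and tr(v) at 2*cos(pi*beta/40) for some beta in 1..39.
u^11 = (-1)^alpha I and v^40 = (-1)^beta I must agree, so alpha and beta have equal parity.
Enumerate parity-matched pairs: 5*20 odd-odd plus 5*19 even-even gives 195.
components with irreducible characters: 195; plus the single component of reducible (abelian) characters: total 196.

196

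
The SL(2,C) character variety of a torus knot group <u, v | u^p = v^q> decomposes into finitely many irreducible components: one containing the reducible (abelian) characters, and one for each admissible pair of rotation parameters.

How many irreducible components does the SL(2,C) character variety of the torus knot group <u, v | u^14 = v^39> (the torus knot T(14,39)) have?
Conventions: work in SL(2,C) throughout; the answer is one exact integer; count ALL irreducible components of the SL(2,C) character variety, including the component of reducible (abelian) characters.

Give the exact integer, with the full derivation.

248

For T(14,39): irreducibility forces the central element u^14 = v^39 to one of +I, -I.
On an irreducible component, tr(u) is locked at 2*cos(pi*alpha/14) for some alpha in 1..13, and tr(v) at 2*cos(pi*beta/39) for some beta in 1..38.
The two central values (-1)^alpha I and (-1)^beta I must be the same matrix, so alpha and beta share a parity.
Enumerate parity-matched pairs: 7*19 odd-odd plus 6*19 even-even gives 247.
Total: 247 irreducible-character components + 1 reducible (abelian) component = 248.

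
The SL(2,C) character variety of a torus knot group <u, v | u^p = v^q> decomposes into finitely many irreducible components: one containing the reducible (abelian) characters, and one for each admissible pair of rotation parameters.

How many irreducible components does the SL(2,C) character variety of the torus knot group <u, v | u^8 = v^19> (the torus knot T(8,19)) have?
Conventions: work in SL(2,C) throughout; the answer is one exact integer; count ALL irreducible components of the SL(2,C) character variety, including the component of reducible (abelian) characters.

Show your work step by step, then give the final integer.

Gamma = < u, v | u^8 = v^19 > (torus knot T(8,19)); the central element u^8 = v^19 acts as +I or -I in any irreducible SL(2,C) representation.
So on each irreducible component the traces are pinned: tr(u) = 2*cos(pi*alpha/8) with 1 <= alpha <= 7, tr(v) = 2*cos(pi*beta/19) with 1 <= beta <= 18.
Consistency of u^8 = (-1)^alpha I with v^19 = (-1)^beta I forces alpha = beta (mod 2).
count pairs: odd alpha (4 choices) x odd beta (9), plus even alpha (3) x even beta (9): 4*9 + 3*9 = 63.
components with irreducible characters: 63; plus the single component of reducible (abelian) characters: total 64.

64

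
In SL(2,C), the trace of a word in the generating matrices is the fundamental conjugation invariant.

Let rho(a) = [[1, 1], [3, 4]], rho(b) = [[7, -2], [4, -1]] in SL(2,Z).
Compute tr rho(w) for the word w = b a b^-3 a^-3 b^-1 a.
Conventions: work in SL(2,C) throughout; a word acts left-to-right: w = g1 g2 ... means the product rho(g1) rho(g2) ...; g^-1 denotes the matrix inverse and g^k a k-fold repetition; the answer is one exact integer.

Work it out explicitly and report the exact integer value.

rho(b) = [[7, -2], [4, -1]]
... * rho(a) = [[1, 1], [3, 4]]  ->  [[1, -1], [1, 0]]
... * rho(b^-1) = [[-1, 2], [-4, 7]]  ->  [[3, -5], [-1, 2]]
... * rho(b^-1) = [[-1, 2], [-4, 7]]  ->  [[17, -29], [-7, 12]]
... * rho(b^-1) = [[-1, 2], [-4, 7]]  ->  [[99, -169], [-41, 70]]
... * rho(a^-1) = [[4, -1], [-3, 1]]  ->  [[903, -268], [-374, 111]]
... * rho(a^-1) = [[4, -1], [-3, 1]]  ->  [[4416, -1171], [-1829, 485]]
... * rho(a^-1) = [[4, -1], [-3, 1]]  ->  [[21177, -5587], [-8771, 2314]]
... * rho(b^-1) = [[-1, 2], [-4, 7]]  ->  [[1171, 3245], [-485, -1344]]
... * rho(a) = [[1, 1], [3, 4]]  ->  [[10906, 14151], [-4517, -5861]]
tr = 10906 + -5861 = 5045

5045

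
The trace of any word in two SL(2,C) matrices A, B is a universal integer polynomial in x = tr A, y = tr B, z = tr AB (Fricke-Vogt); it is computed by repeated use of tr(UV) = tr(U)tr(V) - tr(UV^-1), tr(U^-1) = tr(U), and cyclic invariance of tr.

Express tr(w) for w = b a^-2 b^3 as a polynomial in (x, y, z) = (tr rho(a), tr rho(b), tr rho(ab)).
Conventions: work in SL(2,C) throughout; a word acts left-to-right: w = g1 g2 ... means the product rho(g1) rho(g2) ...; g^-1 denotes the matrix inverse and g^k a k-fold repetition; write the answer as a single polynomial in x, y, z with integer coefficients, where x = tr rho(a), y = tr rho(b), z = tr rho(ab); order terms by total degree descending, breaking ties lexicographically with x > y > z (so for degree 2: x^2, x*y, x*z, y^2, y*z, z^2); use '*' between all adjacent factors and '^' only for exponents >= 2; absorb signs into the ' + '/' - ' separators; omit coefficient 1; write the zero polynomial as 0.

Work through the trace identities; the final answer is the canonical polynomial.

trace(b^2) = trace(b) trace(b) - trace(1)  (reduce the b square) = y^2 - 2
trace(b^3) = trace(b) trace(b^2) - trace(b)  (reduce the b square) = y^3 - 3*y
trace(b^4) = trace(b) trace(b^3) - trace(b^2)  (reduce the b square) = y^4 - 4*y^2 + 2
trace(a b^2) = trace(b) trace(a b) - trace(a)  (reduce the b square) = y*z - x
trace(b^2 a b) = trace(b) trace(a b^2) - trace(a b)  (reduce the b square) = y^2*z - x*y - z
trace(b^4 a) = trace(b) trace(b^2 a b) - trace(b^2 a)  (reduce the b square) = y^3*z - x*y^2 - 2*y*z + x
trace(a^-1 b^4) = trace(b^4) trace(a) - trace(b^4 a)  (eliminate a^-1) = x*y^4 - y^3*z - 3*x*y^2 + 2*y*z + x
trace(b a^-2 b^3) = trace(a^-1 b^4) trace(a) - trace(a^-1 b^4 a)  (eliminate a^-1) = x^2*y^4 - x*y^3*z - 3*x^2*y^2 - y^4 + 2*x*y*z + x^2 + 4*y^2 - 2

x^2*y^4 - x*y^3*z - 3*x^2*y^2 - y^4 + 2*x*y*z + x^2 + 4*y^2 - 2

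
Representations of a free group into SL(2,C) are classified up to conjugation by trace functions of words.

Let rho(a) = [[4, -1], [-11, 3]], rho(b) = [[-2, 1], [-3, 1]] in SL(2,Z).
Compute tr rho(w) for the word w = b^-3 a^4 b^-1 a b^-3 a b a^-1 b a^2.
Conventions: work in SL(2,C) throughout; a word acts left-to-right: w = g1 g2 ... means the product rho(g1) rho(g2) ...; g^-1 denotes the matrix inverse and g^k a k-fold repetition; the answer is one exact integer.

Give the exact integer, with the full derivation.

rho(b^-1) = [[1, -1], [3, -2]]
... * rho(b^-1) = [[1, -1], [3, -2]]  ->  [[-2, 1], [-3, 1]]
... * rho(b^-1) = [[1, -1], [3, -2]]  ->  [[1, 0], [0, 1]]
... * rho(a) = [[4, -1], [-11, 3]]  ->  [[4, -1], [-11, 3]]
... * rho(a) = [[4, -1], [-11, 3]]  ->  [[27, -7], [-77, 20]]
... * rho(a) = [[4, -1], [-11, 3]]  ->  [[185, -48], [-528, 137]]
... * rho(a) = [[4, -1], [-11, 3]]  ->  [[1268, -329], [-3619, 939]]
... * rho(b^-1) = [[1, -1], [3, -2]]  ->  [[281, -610], [-802, 1741]]
... * rho(a) = [[4, -1], [-11, 3]]  ->  [[7834, -2111], [-22359, 6025]]
... * rho(b^-1) = [[1, -1], [3, -2]]  ->  [[1501, -3612], [-4284, 10309]]
... * rho(b^-1) = [[1, -1], [3, -2]]  ->  [[-9335, 5723], [26643, -16334]]
... * rho(b^-1) = [[1, -1], [3, -2]]  ->  [[7834, -2111], [-22359, 6025]]
... * rho(a) = [[4, -1], [-11, 3]]  ->  [[54557, -14167], [-155711, 40434]]
... * rho(b) = [[-2, 1], [-3, 1]]  ->  [[-66613, 40390], [190120, -115277]]
... * rho(a^-1) = [[3, 1], [11, 4]]  ->  [[244451, 94947], [-697687, -270988]]
... * rho(b) = [[-2, 1], [-3, 1]]  ->  [[-773743, 339398], [2208338, -968675]]
... * rho(a) = [[4, -1], [-11, 3]]  ->  [[-6828350, 1791937], [19488777, -5114363]]
... * rho(a) = [[4, -1], [-11, 3]]  ->  [[-47024707, 12204161], [134213101, -34831866]]
tr = -47024707 + -34831866 = -81856573

-81856573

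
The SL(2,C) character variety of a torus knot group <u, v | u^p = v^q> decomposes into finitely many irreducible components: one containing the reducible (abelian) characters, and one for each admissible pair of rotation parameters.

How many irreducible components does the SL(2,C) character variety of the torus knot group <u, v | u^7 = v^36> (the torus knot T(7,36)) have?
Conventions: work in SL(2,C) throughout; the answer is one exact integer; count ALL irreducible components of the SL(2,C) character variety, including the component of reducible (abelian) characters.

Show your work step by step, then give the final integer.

In the torus knot group T(7,36), u^7 = v^36 is central, so an irreducible representation sends it to +I or -I (Schur).
This locks tr(u) to 2*cos(pi*alpha/7), alpha in 1..6, and tr(v) to 2*cos(pi*beta/36), beta in 1..35, on each component of irreducible characters.
Consistency of u^7 = (-1)^alpha I with v^36 = (-1)^beta I forces alpha = beta (mod 2).
Counting: 3 odd alphas x 18 odd betas + 3 even alphas x 17 even betas = 54 + 51 = 105.
components with irreducible characters: 105; plus the single component of reducible (abelian) characters: total 106.

106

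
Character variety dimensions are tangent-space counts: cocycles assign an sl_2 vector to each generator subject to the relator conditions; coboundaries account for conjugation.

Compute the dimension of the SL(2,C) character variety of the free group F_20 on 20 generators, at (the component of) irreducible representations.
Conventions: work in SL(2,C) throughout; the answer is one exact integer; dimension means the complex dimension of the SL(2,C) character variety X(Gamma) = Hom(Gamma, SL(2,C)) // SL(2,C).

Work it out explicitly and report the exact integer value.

The free group F_20: 20 generators, no relators.
A cocycle picks one sl_2 vector per generator freely, giving dim Z^1 = 3*20 = 60.
Irreducibility makes the coboundary map sl_2 -> Z^1 injective (trivial centralizer), so dim B^1 = 3.
Therefore dim X = 60 - 3 = 57.

57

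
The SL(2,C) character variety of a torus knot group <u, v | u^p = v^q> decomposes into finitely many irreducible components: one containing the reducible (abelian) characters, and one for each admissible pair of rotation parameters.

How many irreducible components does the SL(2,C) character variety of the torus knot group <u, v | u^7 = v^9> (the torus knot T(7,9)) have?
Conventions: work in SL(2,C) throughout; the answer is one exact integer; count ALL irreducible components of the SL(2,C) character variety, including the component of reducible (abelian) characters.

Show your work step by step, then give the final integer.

25

For T(7,9): irreducibility forces the central element u^7 = v^9 to one of +I, -I.
On an irreducible component, tr(u) is locked at 2*cos(pi*alpha/7) for some alpha in 1..6, and tr(v) at 2*cos(pi*beta/9) for some beta in 1..8.
Consistency of u^7 = (-1)^alpha I with v^9 = (-1)^beta I forces alpha = beta (mod 2).
Enumerate parity-matched pairs: 3*4 odd-odd plus 3*4 even-even gives 24.
That is 24 components of irreducible characters, and with the reducible (abelian) component the total is 25.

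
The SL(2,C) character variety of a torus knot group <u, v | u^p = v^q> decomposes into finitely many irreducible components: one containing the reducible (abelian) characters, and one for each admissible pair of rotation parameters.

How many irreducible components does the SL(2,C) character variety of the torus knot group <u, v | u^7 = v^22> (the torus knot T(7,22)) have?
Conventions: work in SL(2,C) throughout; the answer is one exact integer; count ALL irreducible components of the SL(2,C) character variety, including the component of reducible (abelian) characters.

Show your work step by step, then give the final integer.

In the torus knot group T(7,22), u^7 = v^22 is central, so an irreducible representation sends it to +I or -I (Schur).
So on each irreducible component the traces are pinned: tr(u) = 2*cos(pi*alpha/7) with 1 <= alpha <= 6, tr(v) = 2*cos(pi*beta/22) with 1 <= beta <= 21.
The two central values (-1)^alpha I and (-1)^beta I must be the same matrix, so alpha and beta share a parity.
Enumerate parity-matched pairs: 3*11 odd-odd plus 3*10 even-even gives 63.
Total: 63 irreducible-character components + 1 reducible (abelian) component = 64.

64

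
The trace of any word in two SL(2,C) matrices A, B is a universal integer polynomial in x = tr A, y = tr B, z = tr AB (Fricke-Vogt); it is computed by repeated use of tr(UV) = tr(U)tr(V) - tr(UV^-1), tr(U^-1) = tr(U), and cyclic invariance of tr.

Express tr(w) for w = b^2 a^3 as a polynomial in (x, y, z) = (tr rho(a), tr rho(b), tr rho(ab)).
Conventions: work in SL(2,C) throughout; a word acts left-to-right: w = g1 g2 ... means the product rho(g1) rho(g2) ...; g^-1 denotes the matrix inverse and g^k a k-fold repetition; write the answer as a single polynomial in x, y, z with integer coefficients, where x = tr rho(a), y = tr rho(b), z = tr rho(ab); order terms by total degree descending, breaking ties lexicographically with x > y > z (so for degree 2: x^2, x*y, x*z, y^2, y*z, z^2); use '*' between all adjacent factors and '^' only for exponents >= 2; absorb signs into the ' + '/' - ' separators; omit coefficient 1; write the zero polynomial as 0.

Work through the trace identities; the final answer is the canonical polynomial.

x^2*y*z - x^3 - x*y^2 - y*z + 3*x

and trace(b^2 a) = trace(b) * trace(a b) - trace(a) = y*z - x
and trace(b^2) = trace(b) * trace(b) - trace(1) = y^2 - 2
next, trace(a b^2 a) = trace(a) * trace(b^2 a) - trace(b^2) = x*y*z - x^2 - y^2 + 2
trace(b^2 a^3) = trace(a) * trace(a b^2 a) - trace(a b^2) = x^2*y*z - x^3 - x*y^2 - y*z + 3*x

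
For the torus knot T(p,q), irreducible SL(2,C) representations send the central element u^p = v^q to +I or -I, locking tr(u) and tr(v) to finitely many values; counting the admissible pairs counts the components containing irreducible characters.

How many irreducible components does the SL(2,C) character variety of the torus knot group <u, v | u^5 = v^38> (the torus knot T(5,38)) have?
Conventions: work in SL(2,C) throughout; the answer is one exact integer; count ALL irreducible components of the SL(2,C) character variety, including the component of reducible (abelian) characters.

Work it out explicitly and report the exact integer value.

75

For T(5,38): irreducibility forces the central element u^5 = v^38 to one of +I, -I.
On an irreducible component, tr(u) is locked at 2*cos(pi*alpha/5) for some alpha in 1..4, and tr(v) at 2*cos(pi*beta/38) for some beta in 1..37.
u^5 = (-1)^alpha I and v^38 = (-1)^beta I must agree, so alpha and beta have equal parity.
Enumerate parity-matched pairs: 2*19 odd-odd plus 2*18 even-even gives 74.
components with irreducible characters: 74; plus the single component of reducible (abelian) characters: total 75.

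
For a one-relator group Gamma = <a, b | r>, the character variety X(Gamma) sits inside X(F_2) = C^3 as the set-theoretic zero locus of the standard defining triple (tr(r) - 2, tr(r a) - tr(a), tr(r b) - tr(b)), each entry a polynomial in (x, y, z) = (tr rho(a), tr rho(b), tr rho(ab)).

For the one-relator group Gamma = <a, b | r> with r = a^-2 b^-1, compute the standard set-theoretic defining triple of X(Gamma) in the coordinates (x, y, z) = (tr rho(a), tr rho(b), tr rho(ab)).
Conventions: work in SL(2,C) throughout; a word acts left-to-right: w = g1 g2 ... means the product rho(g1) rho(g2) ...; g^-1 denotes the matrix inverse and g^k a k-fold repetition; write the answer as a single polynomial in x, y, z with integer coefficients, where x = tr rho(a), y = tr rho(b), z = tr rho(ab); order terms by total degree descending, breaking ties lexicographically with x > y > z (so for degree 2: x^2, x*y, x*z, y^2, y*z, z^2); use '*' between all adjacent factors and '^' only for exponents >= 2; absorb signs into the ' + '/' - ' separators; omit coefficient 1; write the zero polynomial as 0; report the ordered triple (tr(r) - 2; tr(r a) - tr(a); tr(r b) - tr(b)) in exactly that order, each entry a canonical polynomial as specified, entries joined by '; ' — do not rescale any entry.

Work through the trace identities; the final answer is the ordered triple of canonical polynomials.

trace(b^-1) = trace(b) = y
apply: trace(b^-1 a) = trace(a) * trace(b) - trace(a b)   [inverse elimination on b] = x*y - z
use: trace(b^-1 a^-1) = trace(b^-1) * trace(a) - trace(b^-1 a)   [inverse elimination on a] = z
apply: trace(a^-2 b^-1) = trace(b^-1 a^-1) * trace(a) - trace(b^-1)   [inverse elimination on a] = x*z - y
trace(a^-2) = trace(a^-1) * trace(a) - trace(1) = x^2 - 2
assemble the triple (trace(r) - 2; trace(r a) - x; trace(r b) - y)

x*z - y - 2; -x + z; x^2 - y - 2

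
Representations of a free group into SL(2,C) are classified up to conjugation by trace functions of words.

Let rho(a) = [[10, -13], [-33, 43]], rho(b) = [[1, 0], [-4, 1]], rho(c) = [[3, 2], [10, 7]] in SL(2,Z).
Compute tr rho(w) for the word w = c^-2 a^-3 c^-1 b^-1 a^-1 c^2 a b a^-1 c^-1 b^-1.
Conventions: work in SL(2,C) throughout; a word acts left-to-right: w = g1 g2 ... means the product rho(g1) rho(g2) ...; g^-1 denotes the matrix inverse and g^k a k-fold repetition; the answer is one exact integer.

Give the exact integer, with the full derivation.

69342853437607

rho(c^-1) = [[7, -2], [-10, 3]]
... * rho(c^-1) = [[7, -2], [-10, 3]]  ->  [[69, -20], [-100, 29]]
... * rho(a^-1) = [[43, 13], [33, 10]]  ->  [[2307, 697], [-3343, -1010]]
... * rho(a^-1) = [[43, 13], [33, 10]]  ->  [[122202, 36961], [-177079, -53559]]
... * rho(a^-1) = [[43, 13], [33, 10]]  ->  [[6474399, 1958236], [-9381844, -2837617]]
... * rho(c^-1) = [[7, -2], [-10, 3]]  ->  [[25738433, -7074090], [-37296738, 10250837]]
... * rho(b^-1) = [[1, 0], [4, 1]]  ->  [[-2557927, -7074090], [3706610, 10250837]]
... * rho(a^-1) = [[43, 13], [33, 10]]  ->  [[-343435831, -103993951], [497661851, 150694300]]
... * rho(c) = [[3, 2], [10, 7]]  ->  [[-2070247003, -1414829319], [2999928553, 2050183802]]
... * rho(c) = [[3, 2], [10, 7]]  ->  [[-20359034199, -14044299239], [29501623679, 20351143720]]
... * rho(a) = [[10, -13], [-33, 43]]  ->  [[259871532897, -339237422690], [-376571505970, 491578072133]]
... * rho(b) = [[1, 0], [-4, 1]]  ->  [[1616821223657, -339237422690], [-2342883794502, 491578072133]]
... * rho(a^-1) = [[43, 13], [33, 10]]  ->  [[58328477668481, 17626301680641], [-84521926783197, -25541708607196]]
... * rho(c^-1) = [[7, -2], [-10, 3]]  ->  [[232036326872957, -63778050295039], [-336236401410419, 92418727744806]]
... * rho(b^-1) = [[1, 0], [4, 1]]  ->  [[-23075874307199, -63778050295039], [33438509568805, 92418727744806]]
tr = -23075874307199 + 92418727744806 = 69342853437607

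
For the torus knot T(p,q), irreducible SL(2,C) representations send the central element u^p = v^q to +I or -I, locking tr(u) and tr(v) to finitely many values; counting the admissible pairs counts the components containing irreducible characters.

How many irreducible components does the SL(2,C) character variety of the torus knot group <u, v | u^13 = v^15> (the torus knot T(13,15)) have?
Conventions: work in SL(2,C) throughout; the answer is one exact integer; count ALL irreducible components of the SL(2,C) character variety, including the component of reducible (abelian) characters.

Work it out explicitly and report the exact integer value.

85

Gamma = < u, v | u^13 = v^15 > (torus knot T(13,15)); the central element u^13 = v^15 acts as +I or -I in any irreducible SL(2,C) representation.
This locks tr(u) to 2*cos(pi*alpha/13), alpha in 1..12, and tr(v) to 2*cos(pi*beta/15), beta in 1..14, on each component of irreducible characters.
u^13 = (-1)^alpha I and v^15 = (-1)^beta I must agree, so alpha and beta have equal parity.
Enumerate parity-matched pairs: 6*7 odd-odd plus 6*7 even-even gives 84.
That is 84 components of irreducible characters, and with the reducible (abelian) component the total is 85.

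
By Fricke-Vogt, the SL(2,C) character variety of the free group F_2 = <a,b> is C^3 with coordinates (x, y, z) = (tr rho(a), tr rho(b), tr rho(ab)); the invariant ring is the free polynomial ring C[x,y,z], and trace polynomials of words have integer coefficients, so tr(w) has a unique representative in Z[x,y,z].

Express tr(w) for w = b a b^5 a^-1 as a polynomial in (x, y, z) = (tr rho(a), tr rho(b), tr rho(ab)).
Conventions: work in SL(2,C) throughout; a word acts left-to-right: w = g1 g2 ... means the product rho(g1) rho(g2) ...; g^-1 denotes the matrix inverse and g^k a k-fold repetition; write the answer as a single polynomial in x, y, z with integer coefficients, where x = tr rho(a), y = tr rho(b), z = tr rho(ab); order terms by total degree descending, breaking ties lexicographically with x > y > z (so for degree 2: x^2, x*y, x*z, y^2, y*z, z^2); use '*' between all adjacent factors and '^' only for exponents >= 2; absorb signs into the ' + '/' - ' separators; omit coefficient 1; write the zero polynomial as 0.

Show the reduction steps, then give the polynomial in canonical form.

x*y^5*z - x^2*y^4 - y^4*z^2 - 3*x*y^3*z + 3*x^2*y^2 + y^4 + 3*y^2*z^2 + x*y*z - x^2 - 4*y^2 - z^2 + 2

tr(a b^2) = tr(b)*tr(a b) - tr(a) = y*z - x
tr(b^2 a b) = tr(b)*tr(a b^2) - tr(a b) = y^2*z - x*y - z
tr(b^2 a b^2) = tr(b)*tr(b^2 a b) - tr(b^2 a) = y^3*z - x*y^2 - 2*y*z + x
tr(a b^5) = tr(b)*tr(b^2 a b^2) - tr(b^2 a b) = y^4*z - x*y^3 - 3*y^2*z + 2*x*y + z
tr(b a b^5) = tr(b)*tr(a b^5) - tr(a b^4) = y^5*z - x*y^4 - 4*y^3*z + 3*x*y^2 + 3*y*z - x
tr(a b a b) = tr(a b)*tr(a b) - tr(1)   [split at repeated a] = z^2 - 2
tr(a b a) = tr(a)*tr(b a) - tr(b) = x*z - y
tr(a b a b^2) = tr(b)*tr(a b a b) - tr(a b a) = y*z^2 - x*z - y
tr(a b a b^3) = tr(b)*tr(a b a b^2) - tr(a b a b) = y^2*z^2 - x*y*z - y^2 - z^2 + 2
tr(b^2 a b a b^2) = tr(b)*tr(a b a b^3) - tr(a b a b^2) = y^3*z^2 - x*y^2*z - y^3 - 2*y*z^2 + x*z + 3*y
tr(b a b^5 a) = tr(b)*tr(b^2 a b a b^2) - tr(b^2 a b a b) = y^4*z^2 - x*y^3*z - y^4 - 3*y^2*z^2 + 2*x*y*z + 4*y^2 + z^2 - 2
tr(b a b^5 a^-1) = tr(b a b^5)*tr(a) - tr(b a b^5 a) = x*y^5*z - x^2*y^4 - y^4*z^2 - 3*x*y^3*z + 3*x^2*y^2 + y^4 + 3*y^2*z^2 + x*y*z - x^2 - 4*y^2 - z^2 + 2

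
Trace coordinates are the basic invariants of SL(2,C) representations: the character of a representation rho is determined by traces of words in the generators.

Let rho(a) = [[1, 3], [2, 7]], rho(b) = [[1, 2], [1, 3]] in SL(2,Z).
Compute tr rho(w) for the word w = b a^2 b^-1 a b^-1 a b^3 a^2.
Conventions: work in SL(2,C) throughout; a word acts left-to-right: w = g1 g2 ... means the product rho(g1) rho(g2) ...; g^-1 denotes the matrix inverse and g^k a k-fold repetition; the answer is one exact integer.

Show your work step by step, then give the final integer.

rho(b) = [[1, 2], [1, 3]]
... * rho(a) = [[1, 3], [2, 7]]  ->  [[5, 17], [7, 24]]
... * rho(a) = [[1, 3], [2, 7]]  ->  [[39, 134], [55, 189]]
... * rho(b^-1) = [[3, -2], [-1, 1]]  ->  [[-17, 56], [-24, 79]]
... * rho(a) = [[1, 3], [2, 7]]  ->  [[95, 341], [134, 481]]
... * rho(b^-1) = [[3, -2], [-1, 1]]  ->  [[-56, 151], [-79, 213]]
... * rho(a) = [[1, 3], [2, 7]]  ->  [[246, 889], [347, 1254]]
... * rho(b) = [[1, 2], [1, 3]]  ->  [[1135, 3159], [1601, 4456]]
... * rho(b) = [[1, 2], [1, 3]]  ->  [[4294, 11747], [6057, 16570]]
... * rho(b) = [[1, 2], [1, 3]]  ->  [[16041, 43829], [22627, 61824]]
... * rho(a) = [[1, 3], [2, 7]]  ->  [[103699, 354926], [146275, 500649]]
... * rho(a) = [[1, 3], [2, 7]]  ->  [[813551, 2795579], [1147573, 3943368]]
tr = 813551 + 3943368 = 4756919

4756919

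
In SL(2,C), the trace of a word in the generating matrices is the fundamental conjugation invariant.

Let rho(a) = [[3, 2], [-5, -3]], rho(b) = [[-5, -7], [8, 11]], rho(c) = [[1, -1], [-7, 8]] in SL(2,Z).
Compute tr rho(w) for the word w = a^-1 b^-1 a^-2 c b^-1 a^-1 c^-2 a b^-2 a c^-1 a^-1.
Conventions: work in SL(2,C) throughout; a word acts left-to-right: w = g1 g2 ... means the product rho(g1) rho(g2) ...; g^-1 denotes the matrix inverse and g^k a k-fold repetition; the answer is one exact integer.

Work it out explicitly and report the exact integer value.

rho(a^-1) = [[-3, -2], [5, 3]]
... * rho(b^-1) = [[11, 7], [-8, -5]]  ->  [[-17, -11], [31, 20]]
... * rho(a^-1) = [[-3, -2], [5, 3]]  ->  [[-4, 1], [7, -2]]
... * rho(a^-1) = [[-3, -2], [5, 3]]  ->  [[17, 11], [-31, -20]]
... * rho(c) = [[1, -1], [-7, 8]]  ->  [[-60, 71], [109, -129]]
... * rho(b^-1) = [[11, 7], [-8, -5]]  ->  [[-1228, -775], [2231, 1408]]
... * rho(a^-1) = [[-3, -2], [5, 3]]  ->  [[-191, 131], [347, -238]]
... * rho(c^-1) = [[8, 1], [7, 1]]  ->  [[-611, -60], [1110, 109]]
... * rho(c^-1) = [[8, 1], [7, 1]]  ->  [[-5308, -671], [9643, 1219]]
... * rho(a) = [[3, 2], [-5, -3]]  ->  [[-12569, -8603], [22834, 15629]]
... * rho(b^-1) = [[11, 7], [-8, -5]]  ->  [[-69435, -44968], [126142, 81693]]
... * rho(b^-1) = [[11, 7], [-8, -5]]  ->  [[-404041, -261205], [734018, 474529]]
... * rho(a) = [[3, 2], [-5, -3]]  ->  [[93902, -24467], [-170591, 44449]]
... * rho(c^-1) = [[8, 1], [7, 1]]  ->  [[579947, 69435], [-1053585, -126142]]
... * rho(a^-1) = [[-3, -2], [5, 3]]  ->  [[-1392666, -951589], [2530045, 1728744]]
tr = -1392666 + 1728744 = 336078

336078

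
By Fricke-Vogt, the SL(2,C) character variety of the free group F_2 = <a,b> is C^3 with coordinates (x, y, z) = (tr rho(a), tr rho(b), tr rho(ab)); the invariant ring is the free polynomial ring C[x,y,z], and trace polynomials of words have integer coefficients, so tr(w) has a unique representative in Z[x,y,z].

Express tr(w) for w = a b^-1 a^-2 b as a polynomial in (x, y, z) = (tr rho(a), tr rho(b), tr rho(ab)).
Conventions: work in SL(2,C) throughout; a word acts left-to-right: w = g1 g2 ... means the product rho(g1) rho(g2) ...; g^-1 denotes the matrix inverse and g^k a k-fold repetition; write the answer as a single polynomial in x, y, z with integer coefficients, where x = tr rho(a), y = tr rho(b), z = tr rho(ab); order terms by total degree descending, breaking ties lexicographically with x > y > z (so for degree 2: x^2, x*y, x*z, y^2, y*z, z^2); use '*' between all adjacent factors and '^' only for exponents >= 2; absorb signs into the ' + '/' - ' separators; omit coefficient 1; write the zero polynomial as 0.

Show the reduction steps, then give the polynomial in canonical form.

-x^2*y*z + x^3 + x*y^2 + x*z^2 - 3*x

tr(b a b) = tr(b) tr(a b) - tr(a)   [square of b] = y*z - x
so tr(b a b a) = tr(b a) tr(b a) - tr(1)   [split at a repeated b] = z^2 - 2
tr(a^-1 b a b) = tr(b a b) tr(a) - tr(b a b a)   [inverse elimination on a] = x*y*z - x^2 - z^2 + 2
reduce: tr(b a b^-1 a^-1) = tr(a^-1 b a) tr(b) - tr(a^-1 b a b)   [inverse elimination on b] = -x*y*z + x^2 + y^2 + z^2 - 2
so tr(a b^-1 a^-2 b) = tr(b a b^-1 a^-1) tr(a) - tr(b a b^-1)   [inverse elimination on a] = -x^2*y*z + x^3 + x*y^2 + x*z^2 - 3*x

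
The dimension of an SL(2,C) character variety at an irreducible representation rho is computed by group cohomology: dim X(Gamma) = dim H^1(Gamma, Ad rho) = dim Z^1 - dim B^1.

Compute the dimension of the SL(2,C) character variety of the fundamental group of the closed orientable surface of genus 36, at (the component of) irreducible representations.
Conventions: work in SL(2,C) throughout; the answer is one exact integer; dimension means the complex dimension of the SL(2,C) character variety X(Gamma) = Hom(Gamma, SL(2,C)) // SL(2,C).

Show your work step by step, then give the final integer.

210

The genus-36 surface group: 2g = 72 generators, one relator prod [a_i, b_i].
Before the relator condition, cocycle space has dim 3*72 = 216.
d_2 is surjective at irreducible rho (its cokernel H^2 is dual to H^0 = 0), so dim Z^1 = 216 - 3 = 213.
dim B^1 = 3 (coboundaries, injective at irreducible rho).
dim H^1 = 213 - 3 = 210 = dim X.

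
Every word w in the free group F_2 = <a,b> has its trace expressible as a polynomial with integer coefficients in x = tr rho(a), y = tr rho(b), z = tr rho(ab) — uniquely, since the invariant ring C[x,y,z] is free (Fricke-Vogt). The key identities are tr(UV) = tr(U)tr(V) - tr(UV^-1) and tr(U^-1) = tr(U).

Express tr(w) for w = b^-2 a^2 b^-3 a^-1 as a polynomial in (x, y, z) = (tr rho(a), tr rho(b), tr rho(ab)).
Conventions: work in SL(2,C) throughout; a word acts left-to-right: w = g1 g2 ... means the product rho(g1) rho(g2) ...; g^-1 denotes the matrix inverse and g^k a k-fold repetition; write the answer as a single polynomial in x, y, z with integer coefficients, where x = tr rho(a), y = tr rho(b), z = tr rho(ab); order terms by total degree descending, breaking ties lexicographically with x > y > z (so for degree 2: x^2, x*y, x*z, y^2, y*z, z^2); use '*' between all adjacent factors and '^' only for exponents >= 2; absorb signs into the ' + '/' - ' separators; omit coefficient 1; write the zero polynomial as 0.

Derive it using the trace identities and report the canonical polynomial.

x^2*y^4*z - x^3*y^3 - x*y^3*z^2 - x^2*y^2*z - y^4*z + x^3*y + x*y^3 + x*y*z^2 + 3*y^2*z - x*y - z

trace(b^-1 a) = trace(a) * trace(b) - trace(a b) = x*y - z
use: trace(a^2 b) = trace(a) * trace(b a) - trace(b) = x*z - y
use: trace(a^2) = trace(a) * trace(a) - trace(1) = x^2 - 2
trace(b a^2 b) = trace(b) * trace(a^2 b) - trace(a^2) = x*y*z - x^2 - y^2 + 2
apply: trace(b a b a) = trace(b a) * trace(b a) - trace(1)   [split at repeated b] = z^2 - 2
apply: trace(b a b) = trace(b) * trace(a b) - trace(a) = y*z - x
trace(b a^2 b a) = trace(a) * trace(b a b a) - trace(b a b) = x*z^2 - y*z - x
trace(a^2 b a^-1 b) = trace(b a^2 b) * trace(a) - trace(b a^2 b a) = x^2*y*z - x^3 - x*y^2 - x*z^2 + y*z + 3*x
apply: trace(a^-1 b^-1 a^2 b) = trace(a^2 b a^-1) * trace(b) - trace(a^2 b a^-1 b) = -x^2*y*z + x^3 + x*y^2 + x*z^2 - 3*x
trace(a^2 b^-1 a^-1 b^-1) = trace(a^-1 b^-1 a^2) * trace(b) - trace(a^-1 b^-1 a^2 b) = x^2*y*z - x^3 - x*z^2 - y*z + 3*x
use: trace(a^-1 b^-2 a^2 b^-1) = trace(a^2 b^-1 a^-1 b^-1) * trace(b) - trace(a^2 b^-1 a^-1) = x^2*y^2*z - x^3*y - x*y*z^2 - y^2*z + 2*x*y + z
trace(b^-2 a) = trace(a b^-1) * trace(b) - trace(a) = x*y^2 - y*z - x
trace(b^-2 a^-1 b^-2 a^2) = trace(a^-1 b^-2 a^2 b^-1) * trace(b) - trace(a^-1 b^-2 a^2) = x^2*y^3*z - x^3*y^2 - x*y^2*z^2 - y^3*z + x*y^2 + 2*y*z + x
trace(b^-2 a^2 b^-3 a^-1) = trace(b^-2 a^-1 b^-2 a^2) * trace(b) - trace(b^-2 a^-1 b^-2 a^2 b) = x^2*y^4*z - x^3*y^3 - x*y^3*z^2 - x^2*y^2*z - y^4*z + x^3*y + x*y^3 + x*y*z^2 + 3*y^2*z - x*y - z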